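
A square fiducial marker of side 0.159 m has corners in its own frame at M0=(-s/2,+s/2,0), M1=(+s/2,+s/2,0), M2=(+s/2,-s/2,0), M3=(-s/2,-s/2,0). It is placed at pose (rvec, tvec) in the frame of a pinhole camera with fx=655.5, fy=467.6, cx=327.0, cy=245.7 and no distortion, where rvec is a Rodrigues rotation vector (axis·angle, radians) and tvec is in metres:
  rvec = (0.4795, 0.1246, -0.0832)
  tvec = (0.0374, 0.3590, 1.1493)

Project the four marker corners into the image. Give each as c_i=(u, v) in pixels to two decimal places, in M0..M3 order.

c0=(309.16, 415.04) c1=(396.60, 415.03) c2=(390.85, 366.49) c3=(297.91, 367.46)

Intrinsics K: fx=655.5, fy=467.6, cx=327.0, cy=245.7
Marker side s = 0.159 m; corners in marker frame (Z=0):
  M0 = (-0.0795, +0.0795, 0)
  M1 = (+0.0795, +0.0795, 0)
  M2 = (+0.0795, -0.0795, 0)
  M3 = (-0.0795, -0.0795, 0)
rvec = (0.4795, 0.1246, -0.0832), |rvec| = θ = 0.50236 rad = 28.783°
Rodrigues: sinθ=0.48150, 1−cosθ=0.12355; R = I + sinθ·[k]× + (1−cosθ)·[k]×²:
    [+0.98901 +0.10899 +0.09989]
    [-0.05049 +0.88405 -0.46466]
    [-0.13896 +0.45451 +0.87984]
t = (0.0374, 0.3590, 1.1493) m
M0: Pc = R·M0+t = (-0.03256, +0.43330, +1.19648); u = 655.5·(-0.03256)/1.19648 + 327.0 = 309.1611, v = 467.6·(+0.43330)/1.19648 + 245.7 = 415.0377
M1: Pc = R·M1+t = (+0.12469, +0.42527, +1.17439); u = 655.5·(+0.12469)/1.17439 + 327.0 = 396.5982, v = 467.6·(+0.42527)/1.17439 + 245.7 = 415.0268
M2: Pc = R·M2+t = (+0.10736, +0.28470, +1.10212); u = 655.5·(+0.10736)/1.10212 + 327.0 = 390.8545, v = 467.6·(+0.28470)/1.10212 + 245.7 = 366.4923
M3: Pc = R·M3+t = (-0.04989, +0.29273, +1.12421); u = 655.5·(-0.04989)/1.12421 + 327.0 = 297.9096, v = 467.6·(+0.29273)/1.12421 + 245.7 = 367.4577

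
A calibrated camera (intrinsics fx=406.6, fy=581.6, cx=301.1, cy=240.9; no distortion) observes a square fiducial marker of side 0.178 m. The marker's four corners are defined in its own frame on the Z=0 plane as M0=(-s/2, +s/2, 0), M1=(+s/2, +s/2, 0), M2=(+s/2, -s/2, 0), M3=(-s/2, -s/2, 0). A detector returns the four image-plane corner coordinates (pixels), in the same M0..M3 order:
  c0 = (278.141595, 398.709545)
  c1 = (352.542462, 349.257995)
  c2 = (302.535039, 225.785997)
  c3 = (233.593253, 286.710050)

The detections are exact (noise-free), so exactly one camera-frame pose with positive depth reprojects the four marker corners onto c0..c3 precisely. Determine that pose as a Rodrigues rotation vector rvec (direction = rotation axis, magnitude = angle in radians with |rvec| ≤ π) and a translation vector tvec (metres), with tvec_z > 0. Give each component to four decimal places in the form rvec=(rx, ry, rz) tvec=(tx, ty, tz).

Intrinsics K: fx=406.6, fy=581.6, cx=301.1, cy=240.9
Marker side s = 0.178 m; corners in marker frame (Z=0):
  M0 = (-0.0890, +0.0890, 0)
  M1 = (+0.0890, +0.0890, 0)
  M2 = (+0.0890, -0.0890, 0)
  M3 = (-0.0890, -0.0890, 0)
Detected image corners:
  c0 = (278.141595, 398.709545) px
  c1 = (352.542462, 349.257995) px
  c2 = (302.535039, 225.785997) px
  c3 = (233.593253, 286.710050) px
Planar DLT: solve 8×8 A·h = b for H (H[2,2]=1):
  H  [+235.91426 +249.94284 +289.77350]
  H  [-490.23104 +643.72001 +316.25173]
  H  [-0.57135 -0.05102 +1.00000]
B = K⁻¹H; ‖b₁‖=1.304075, ‖b₂‖=1.304075; λ = 2/(‖b₁‖+‖b₂‖) = 0.766827, sign → tz>0 ⇒ λ=+0.766827
r₁ = λ·B[:,0] = (+0.76937,-0.46489,-0.43813); r₂ = λ·B[:,1] = (+0.50035,+0.86494,-0.03913)
r₃ = r₁×r₂ = (+0.39714,-0.18912,+0.89806); SVD([r₁ r₂ r₃]) → R = UVᵀ:
  R  [+0.76937 +0.50035 +0.39714]
  R  [-0.46489 +0.86494 -0.18912]
  R  [-0.43813 -0.03913 +0.89806]
t = (-0.02136, +0.09935, +0.76683) m
tr R = 2.532367; θ = arccos((tr R − 1)/2) = 0.697916 rad = 39.988°
axis k = ((R−Rᵀ)₃₂, (R−Rᵀ)₁₃, (R−Rᵀ)₂₁) / (2 sinθ) = (+0.116701, +0.649888, -0.751017)
rvec = θ·k = (+0.081448, +0.453567, -0.524146)

rvec=(0.0814, 0.4536, -0.5241) tvec=(-0.0214, 0.0993, 0.7668)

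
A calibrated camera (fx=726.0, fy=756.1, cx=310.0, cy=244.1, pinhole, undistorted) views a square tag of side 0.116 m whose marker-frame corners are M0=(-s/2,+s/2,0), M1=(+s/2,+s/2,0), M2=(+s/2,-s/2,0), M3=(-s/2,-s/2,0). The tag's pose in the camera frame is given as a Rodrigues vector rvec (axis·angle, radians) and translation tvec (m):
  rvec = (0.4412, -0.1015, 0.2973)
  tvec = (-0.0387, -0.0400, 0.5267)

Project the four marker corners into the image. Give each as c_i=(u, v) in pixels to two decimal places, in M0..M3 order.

c0=(160.22, 236.89) c1=(308.48, 278.07) c2=(358.43, 133.68) c3=(197.95, 83.14)

Intrinsics K: fx=726.0, fy=756.1, cx=310.0, cy=244.1
Marker side s = 0.116 m; corners in marker frame (Z=0):
  M0 = (-0.0580, +0.0580, 0)
  M1 = (+0.0580, +0.0580, 0)
  M2 = (+0.0580, -0.0580, 0)
  M3 = (-0.0580, -0.0580, 0)
rvec = (0.4412, -0.1015, 0.2973), |rvec| = θ = 0.54162 rad = 31.032°
Rodrigues: sinθ=0.51552, 1−cosθ=0.14312; R = I + sinθ·[k]× + (1−cosθ)·[k]×²:
    [+0.95185 -0.30483 -0.03261]
    [+0.26113 +0.86190 -0.43467]
    [+0.16061 +0.40522 +0.90000]
t = (-0.0387, -0.0400, 0.5267) m
M0: Pc = R·M0+t = (-0.11159, -0.00515, +0.54089); u = 726.0·(-0.11159)/0.54089 + 310.0 = 160.2235, v = 756.1·(-0.00515)/0.54089 + 244.1 = 236.8939
M1: Pc = R·M1+t = (-0.00117, +0.02514, +0.55952); u = 726.0·(-0.00117)/0.55952 + 310.0 = 308.4785, v = 756.1·(+0.02514)/0.55952 + 244.1 = 278.0671
M2: Pc = R·M2+t = (+0.03419, -0.07485, +0.51251); u = 726.0·(+0.03419)/0.51251 + 310.0 = 358.4278, v = 756.1·(-0.07485)/0.51251 + 244.1 = 133.6825
M3: Pc = R·M3+t = (-0.07623, -0.10514, +0.49388); u = 726.0·(-0.07623)/0.49388 + 310.0 = 197.9467, v = 756.1·(-0.10514)/0.49388 + 244.1 = 83.1442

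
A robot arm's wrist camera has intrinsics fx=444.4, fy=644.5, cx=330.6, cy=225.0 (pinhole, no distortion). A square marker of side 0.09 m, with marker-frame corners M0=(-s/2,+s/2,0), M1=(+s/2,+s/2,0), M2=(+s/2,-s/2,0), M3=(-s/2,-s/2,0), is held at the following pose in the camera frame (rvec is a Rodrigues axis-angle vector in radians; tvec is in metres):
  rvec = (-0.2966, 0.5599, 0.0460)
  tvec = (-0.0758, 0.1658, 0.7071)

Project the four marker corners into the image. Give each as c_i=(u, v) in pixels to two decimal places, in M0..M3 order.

Intrinsics K: fx=444.4, fy=644.5, cx=330.6, cy=225.0
Marker side s = 0.09 m; corners in marker frame (Z=0):
  M0 = (-0.0450, +0.0450, 0)
  M1 = (+0.0450, +0.0450, 0)
  M2 = (+0.0450, -0.0450, 0)
  M3 = (-0.0450, -0.0450, 0)
rvec = (-0.2966, 0.5599, 0.0460), |rvec| = θ = 0.63528 rad = 36.399°
Rodrigues: sinθ=0.59340, 1−cosθ=0.19509; R = I + sinθ·[k]× + (1−cosθ)·[k]×²:
    [+0.84743 -0.12325 +0.51640]
    [-0.03731 +0.95645 +0.28950]
    [-0.52959 -0.26460 +0.80593]
t = (-0.0758, 0.1658, 0.7071) m
M0: Pc = R·M0+t = (-0.11948, +0.21052, +0.71902); u = 444.4·(-0.11948)/0.71902 + 330.6 = 256.7539, v = 644.5·(+0.21052)/0.71902 + 225.0 = 413.6996
M1: Pc = R·M1+t = (-0.04321, +0.20716, +0.67136); u = 444.4·(-0.04321)/0.67136 + 330.6 = 301.9966, v = 644.5·(+0.20716)/0.67136 + 225.0 = 423.8727
M2: Pc = R·M2+t = (-0.03212, +0.12108, +0.69518); u = 444.4·(-0.03212)/0.69518 + 330.6 = 310.0673, v = 644.5·(+0.12108)/0.69518 + 225.0 = 337.2545
M3: Pc = R·M3+t = (-0.10839, +0.12444, +0.74284); u = 444.4·(-0.10839)/0.74284 + 330.6 = 265.7570, v = 644.5·(+0.12444)/0.74284 + 225.0 = 332.9652

c0=(256.75, 413.70) c1=(302.00, 423.87) c2=(310.07, 337.25) c3=(265.76, 332.97)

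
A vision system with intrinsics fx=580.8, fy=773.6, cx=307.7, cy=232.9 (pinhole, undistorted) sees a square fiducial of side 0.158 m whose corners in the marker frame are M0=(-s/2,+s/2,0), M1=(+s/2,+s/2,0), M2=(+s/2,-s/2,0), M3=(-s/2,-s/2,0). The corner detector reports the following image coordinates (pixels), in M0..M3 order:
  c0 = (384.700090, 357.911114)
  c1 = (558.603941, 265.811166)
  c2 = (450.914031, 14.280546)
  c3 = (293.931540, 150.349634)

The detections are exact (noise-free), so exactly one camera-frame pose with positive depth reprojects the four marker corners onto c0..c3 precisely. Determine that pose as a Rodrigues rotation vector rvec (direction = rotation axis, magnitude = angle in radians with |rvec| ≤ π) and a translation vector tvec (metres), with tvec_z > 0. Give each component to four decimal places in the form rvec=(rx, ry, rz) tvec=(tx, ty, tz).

Intrinsics K: fx=580.8, fy=773.6, cx=307.7, cy=232.9
Marker side s = 0.158 m; corners in marker frame (Z=0):
  M0 = (-0.0790, +0.0790, 0)
  M1 = (+0.0790, +0.0790, 0)
  M2 = (+0.0790, -0.0790, 0)
  M3 = (-0.0790, -0.0790, 0)
Detected image corners:
  c0 = (384.700090, 357.911114) px
  c1 = (558.603941, 265.811166) px
  c2 = (450.914031, 14.280546) px
  c3 = (293.931540, 150.349634) px
Planar DLT: solve 8×8 A·h = b for H (H[2,2]=1):
  H  [+548.61348 +648.97662 +414.55540]
  H  [-954.29294 +1451.94775 +202.97097]
  H  [-1.18178 +0.06147 +1.00000]
B = K⁻¹H; ‖b₁‖=2.152703, ‖b₂‖=2.152703; λ = 2/(‖b₁‖+‖b₂‖) = 0.464532, sign → tz>0 ⇒ λ=+0.464532
r₁ = λ·B[:,0] = (+0.72963,-0.40776,-0.54897); r₂ = λ·B[:,1] = (+0.50393,+0.86327,+0.02856)
r₃ = r₁×r₂ = (+0.46227,-0.29748,+0.83535); SVD([r₁ r₂ r₃]) → R = UVᵀ:
  R  [+0.72963 +0.50393 +0.46227]
  R  [-0.40776 +0.86327 -0.29748]
  R  [-0.54897 +0.02856 +0.83535]
t = (+0.08546, -0.01797, +0.46453) m
tr R = 2.428250; θ = arccos((tr R − 1)/2) = 0.775423 rad = 44.428°
axis k = ((R−Rᵀ)₃₂, (R−Rᵀ)₁₃, (R−Rᵀ)₂₁) / (2 sinθ) = (+0.232877, +0.722299, -0.651193)
rvec = θ·k = (+0.180578, +0.560087, -0.504950)

rvec=(0.1806, 0.5601, -0.5049) tvec=(0.0855, -0.0180, 0.4645)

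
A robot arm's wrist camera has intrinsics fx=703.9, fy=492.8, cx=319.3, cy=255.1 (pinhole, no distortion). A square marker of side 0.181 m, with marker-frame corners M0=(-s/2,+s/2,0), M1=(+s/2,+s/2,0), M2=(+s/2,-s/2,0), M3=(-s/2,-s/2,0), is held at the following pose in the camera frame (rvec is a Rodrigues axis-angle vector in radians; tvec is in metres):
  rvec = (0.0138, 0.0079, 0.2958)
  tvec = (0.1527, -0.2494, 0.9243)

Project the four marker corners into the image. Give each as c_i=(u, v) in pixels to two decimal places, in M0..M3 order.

c0=(349.52, 154.42) c1=(481.28, 182.41) c2=(522.01, 89.71) c3=(389.81, 61.74)

Intrinsics K: fx=703.9, fy=492.8, cx=319.3, cy=255.1
Marker side s = 0.181 m; corners in marker frame (Z=0):
  M0 = (-0.0905, +0.0905, 0)
  M1 = (+0.0905, +0.0905, 0)
  M2 = (+0.0905, -0.0905, 0)
  M3 = (-0.0905, -0.0905, 0)
rvec = (0.0138, 0.0079, 0.2958), |rvec| = θ = 0.29623 rad = 16.973°
Rodrigues: sinθ=0.29191, 1−cosθ=0.04356; R = I + sinθ·[k]× + (1−cosθ)·[k]×²:
    [+0.95654 -0.29144 +0.00981]
    [+0.29155 +0.95648 -0.01244]
    [-0.00576 +0.01476 +0.99987]
t = (0.1527, -0.2494, 0.9243) m
M0: Pc = R·M0+t = (+0.03976, -0.18922, +0.92616); u = 703.9·(+0.03976)/0.92616 + 319.3 = 349.5170, v = 492.8·(-0.18922)/0.92616 + 255.1 = 154.4156
M1: Pc = R·M1+t = (+0.21289, -0.13645, +0.92511); u = 703.9·(+0.21289)/0.92511 + 319.3 = 481.2847, v = 492.8·(-0.13645)/0.92511 + 255.1 = 182.4122
M2: Pc = R·M2+t = (+0.26564, -0.30958, +0.92244); u = 703.9·(+0.26564)/0.92244 + 319.3 = 522.0067, v = 492.8·(-0.30958)/0.92244 + 255.1 = 89.7141
M3: Pc = R·M3+t = (+0.09251, -0.36235, +0.92349); u = 703.9·(+0.09251)/0.92349 + 319.3 = 389.8118, v = 492.8·(-0.36235)/0.92349 + 255.1 = 61.7411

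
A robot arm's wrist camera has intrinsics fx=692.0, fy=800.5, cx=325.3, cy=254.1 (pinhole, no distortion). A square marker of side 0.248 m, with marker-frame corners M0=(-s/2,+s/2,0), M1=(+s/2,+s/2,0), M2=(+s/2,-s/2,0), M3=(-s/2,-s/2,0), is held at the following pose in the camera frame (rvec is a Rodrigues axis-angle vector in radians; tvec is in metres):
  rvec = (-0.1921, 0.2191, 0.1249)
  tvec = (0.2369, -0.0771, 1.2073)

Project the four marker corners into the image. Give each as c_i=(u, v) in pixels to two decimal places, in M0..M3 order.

Intrinsics K: fx=692.0, fy=800.5, cx=325.3, cy=254.1
Marker side s = 0.248 m; corners in marker frame (Z=0):
  M0 = (-0.1240, +0.1240, 0)
  M1 = (+0.1240, +0.1240, 0)
  M2 = (+0.1240, -0.1240, 0)
  M3 = (-0.1240, -0.1240, 0)
rvec = (-0.1921, 0.2191, 0.1249), |rvec| = θ = 0.31703 rad = 18.164°
Rodrigues: sinθ=0.31174, 1−cosθ=0.04983; R = I + sinθ·[k]× + (1−cosθ)·[k]×²:
    [+0.96846 -0.14369 +0.20355]
    [+0.10195 +0.97397 +0.20247]
    [-0.22734 -0.17533 +0.95790]
t = (0.2369, -0.0771, 1.2073) m
M0: Pc = R·M0+t = (+0.09899, +0.03103, +1.21375); u = 692.0·(+0.09899)/1.21375 + 325.3 = 381.7395, v = 800.5·(+0.03103)/1.21375 + 254.1 = 274.5653
M1: Pc = R·M1+t = (+0.33917, +0.05631, +1.15737); u = 692.0·(+0.33917)/1.15737 + 325.3 = 528.0938, v = 800.5·(+0.05631)/1.15737 + 254.1 = 293.0497
M2: Pc = R·M2+t = (+0.37481, -0.18523, +1.20085); u = 692.0·(+0.37481)/1.20085 + 325.3 = 541.2855, v = 800.5·(-0.18523)/1.20085 + 254.1 = 130.6234
M3: Pc = R·M3+t = (+0.13463, -0.21051, +1.25723); u = 692.0·(+0.13463)/1.25723 + 325.3 = 399.4012, v = 800.5·(-0.21051)/1.25723 + 254.1 = 120.0624

c0=(381.74, 274.57) c1=(528.09, 293.05) c2=(541.29, 130.62) c3=(399.40, 120.06)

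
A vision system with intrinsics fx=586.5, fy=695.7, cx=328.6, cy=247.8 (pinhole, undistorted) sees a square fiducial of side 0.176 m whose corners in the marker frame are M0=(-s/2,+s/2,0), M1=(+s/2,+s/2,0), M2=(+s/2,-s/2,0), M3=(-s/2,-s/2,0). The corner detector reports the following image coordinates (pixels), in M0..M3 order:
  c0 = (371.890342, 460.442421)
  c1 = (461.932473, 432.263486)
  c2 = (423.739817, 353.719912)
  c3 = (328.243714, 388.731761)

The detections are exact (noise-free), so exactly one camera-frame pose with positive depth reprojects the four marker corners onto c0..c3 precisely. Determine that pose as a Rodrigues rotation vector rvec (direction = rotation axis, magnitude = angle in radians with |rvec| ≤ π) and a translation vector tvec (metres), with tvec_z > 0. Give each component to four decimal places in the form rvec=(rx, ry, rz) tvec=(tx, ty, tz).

rvec=(0.5897, 0.2224, -0.4438) tvec=(0.1179, 0.2403, 1.0254)

Intrinsics K: fx=586.5, fy=695.7, cx=328.6, cy=247.8
Marker side s = 0.176 m; corners in marker frame (Z=0):
  M0 = (-0.0880, +0.0880, 0)
  M1 = (+0.0880, +0.0880, 0)
  M2 = (+0.0880, -0.0880, 0)
  M3 = (-0.0880, -0.0880, 0)
Detected image corners:
  c0 = (371.890342, 460.442421) px
  c1 = (461.932473, 432.263486) px
  c2 = (423.739817, 353.719912) px
  c3 = (328.243714, 388.731761) px
Planar DLT: solve 8×8 A·h = b for H (H[2,2]=1):
  H  [+400.61488 +420.86609 +396.00949]
  H  [-308.46161 +620.10042 +410.79765]
  H  [-0.31741 +0.47404 +1.00000]
B = K⁻¹H; ‖b₁‖=0.975193, ‖b₂‖=0.975193; λ = 2/(‖b₁‖+‖b₂‖) = 1.025438, sign → tz>0 ⇒ λ=+1.025438
r₁ = λ·B[:,0] = (+0.88279,-0.33873,-0.32548); r₂ = λ·B[:,1] = (+0.46349,+0.74086,+0.48610)
r₃ = r₁×r₂ = (+0.07648,-0.57999,+0.81103); SVD([r₁ r₂ r₃]) → R = UVᵀ:
  R  [+0.88279 +0.46349 +0.07648]
  R  [-0.33873 +0.74086 -0.57999]
  R  [-0.32548 +0.48610 +0.81103]
t = (+0.11786, +0.24025, +1.02544) m
tr R = 2.434685; θ = arccos((tr R − 1)/2) = 0.770816 rad = 44.164°
axis k = ((R−Rᵀ)₃₂, (R−Rᵀ)₁₃, (R−Rᵀ)₂₁) / (2 sinθ) = (+0.765076, +0.288465, -0.575714)
rvec = θ·k = (+0.589733, +0.222353, -0.443769)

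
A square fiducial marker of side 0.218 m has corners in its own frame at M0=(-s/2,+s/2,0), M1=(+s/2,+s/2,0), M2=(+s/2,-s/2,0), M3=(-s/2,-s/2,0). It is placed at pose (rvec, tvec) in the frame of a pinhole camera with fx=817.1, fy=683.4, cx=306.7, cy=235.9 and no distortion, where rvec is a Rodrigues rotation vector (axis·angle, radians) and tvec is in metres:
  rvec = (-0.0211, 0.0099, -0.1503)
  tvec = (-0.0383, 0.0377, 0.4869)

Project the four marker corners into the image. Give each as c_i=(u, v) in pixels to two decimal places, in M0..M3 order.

Intrinsics K: fx=817.1, fy=683.4, cx=306.7, cy=235.9
Marker side s = 0.218 m; corners in marker frame (Z=0):
  M0 = (-0.1090, +0.1090, 0)
  M1 = (+0.1090, +0.1090, 0)
  M2 = (+0.1090, -0.1090, 0)
  M3 = (-0.1090, -0.1090, 0)
rvec = (-0.0211, 0.0099, -0.1503), |rvec| = θ = 0.15210 rad = 8.714°
Rodrigues: sinθ=0.15151, 1−cosθ=0.01154; R = I + sinθ·[k]× + (1−cosθ)·[k]×²:
    [+0.98868 +0.14962 +0.01144]
    [-0.14983 +0.98850 +0.02028]
    [-0.00828 -0.02176 +0.99973]
t = (-0.0383, 0.0377, 0.4869) m
M0: Pc = R·M0+t = (-0.12976, +0.16178, +0.48543); u = 817.1·(-0.12976)/0.48543 + 306.7 = 88.2857, v = 683.4·(+0.16178)/0.48543 + 235.9 = 463.6547
M1: Pc = R·M1+t = (+0.08577, +0.12912, +0.48363); u = 817.1·(+0.08577)/0.48363 + 306.7 = 451.6180, v = 683.4·(+0.12912)/0.48363 + 235.9 = 418.3508
M2: Pc = R·M2+t = (+0.05316, -0.08638, +0.48837); u = 817.1·(+0.05316)/0.48837 + 306.7 = 395.6390, v = 683.4·(-0.08638)/0.48837 + 235.9 = 115.0270
M3: Pc = R·M3+t = (-0.16237, -0.05372, +0.49017); u = 817.1·(-0.16237)/0.49017 + 306.7 = 36.0292, v = 683.4·(-0.05372)/0.49017 + 235.9 = 161.0092

c0=(88.29, 463.65) c1=(451.62, 418.35) c2=(395.64, 115.03) c3=(36.03, 161.01)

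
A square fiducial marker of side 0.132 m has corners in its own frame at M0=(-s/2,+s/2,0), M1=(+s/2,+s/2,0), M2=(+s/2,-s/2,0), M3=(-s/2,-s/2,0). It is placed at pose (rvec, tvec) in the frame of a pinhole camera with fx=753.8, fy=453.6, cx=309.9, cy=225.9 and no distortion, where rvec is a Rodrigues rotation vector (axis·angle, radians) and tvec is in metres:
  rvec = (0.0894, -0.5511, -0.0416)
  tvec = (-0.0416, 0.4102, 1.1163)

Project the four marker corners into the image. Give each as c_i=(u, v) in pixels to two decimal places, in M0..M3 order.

c0=(242.88, 426.00) c1=(320.06, 410.83) c2=(318.83, 360.80) c3=(240.66, 372.96)

Intrinsics K: fx=753.8, fy=453.6, cx=309.9, cy=225.9
Marker side s = 0.132 m; corners in marker frame (Z=0):
  M0 = (-0.0660, +0.0660, 0)
  M1 = (+0.0660, +0.0660, 0)
  M2 = (+0.0660, -0.0660, 0)
  M3 = (-0.0660, -0.0660, 0)
rvec = (0.0894, -0.5511, -0.0416), |rvec| = θ = 0.55985 rad = 32.077°
Rodrigues: sinθ=0.53106, 1−cosθ=0.15267; R = I + sinθ·[k]× + (1−cosθ)·[k]×²:
    [+0.85123 +0.01546 -0.52457]
    [-0.06346 +0.99526 -0.07364]
    [+0.52095 +0.09597 +0.84818]
t = (-0.0416, 0.4102, 1.1163) m
M0: Pc = R·M0+t = (-0.09676, +0.48008, +1.08825); u = 753.8·(-0.09676)/1.08825 + 309.9 = 242.8769, v = 453.6·(+0.48008)/1.08825 + 225.9 = 426.0030
M1: Pc = R·M1+t = (+0.01560, +0.47170, +1.15702); u = 753.8·(+0.01560)/1.15702 + 309.9 = 320.0644, v = 453.6·(+0.47170)/1.15702 + 225.9 = 410.8263
M2: Pc = R·M2+t = (+0.01356, +0.34032, +1.14435); u = 753.8·(+0.01356)/1.14435 + 309.9 = 318.8324, v = 453.6·(+0.34032)/1.14435 + 225.9 = 360.7987
M3: Pc = R·M3+t = (-0.09880, +0.34870, +1.07558); u = 753.8·(-0.09880)/1.07558 + 309.9 = 240.6570, v = 453.6·(+0.34870)/1.07558 + 225.9 = 372.9557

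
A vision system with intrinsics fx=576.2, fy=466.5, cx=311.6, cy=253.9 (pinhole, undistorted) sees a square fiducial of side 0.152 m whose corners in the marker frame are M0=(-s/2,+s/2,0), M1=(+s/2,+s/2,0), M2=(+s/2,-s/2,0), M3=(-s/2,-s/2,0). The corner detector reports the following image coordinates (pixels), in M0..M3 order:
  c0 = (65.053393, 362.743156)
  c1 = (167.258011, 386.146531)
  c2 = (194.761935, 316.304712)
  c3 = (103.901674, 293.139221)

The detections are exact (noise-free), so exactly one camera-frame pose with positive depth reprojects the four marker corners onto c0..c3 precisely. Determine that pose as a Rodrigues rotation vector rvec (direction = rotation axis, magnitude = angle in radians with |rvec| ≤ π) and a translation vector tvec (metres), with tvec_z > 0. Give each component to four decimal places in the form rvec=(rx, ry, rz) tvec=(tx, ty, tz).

rvec=(-0.6516, -0.2984, 0.2607) tvec=(-0.2754, 0.1613, 0.8956)

Intrinsics K: fx=576.2, fy=466.5, cx=311.6, cy=253.9
Marker side s = 0.152 m; corners in marker frame (Z=0):
  M0 = (-0.0760, +0.0760, 0)
  M1 = (+0.0760, +0.0760, 0)
  M2 = (+0.0760, -0.0760, 0)
  M3 = (-0.0760, -0.0760, 0)
Detected image corners:
  c0 = (65.053393, 362.743156) px
  c1 = (167.258011, 386.146531) px
  c2 = (194.761935, 316.304712) px
  c3 = (103.901674, 293.139221) px
Planar DLT: solve 8×8 A·h = b for H (H[2,2]=1):
  H  [+661.16785 -310.64677 +134.40258]
  H  [+224.96037 +220.84850 +337.91466]
  H  [+0.21148 -0.70047 +1.00000]
B = K⁻¹H; ‖b₁‖=1.116601, ‖b₂‖=1.116601; λ = 2/(‖b₁‖+‖b₂‖) = 0.895575, sign → tz>0 ⇒ λ=+0.895575
r₁ = λ·B[:,0] = (+0.92522,+0.32879,+0.18940); r₂ = λ·B[:,1] = (-0.14359,+0.76541,-0.62732)
r₃ = r₁×r₂ = (-0.35122,+0.55321,+0.75538); SVD([r₁ r₂ r₃]) → R = UVᵀ:
  R  [+0.92522 -0.14359 -0.35122]
  R  [+0.32879 +0.76541 +0.55321]
  R  [+0.18940 -0.62732 +0.75538]
t = (-0.27541, +0.16129, +0.89558) m
tr R = 2.446004; θ = arccos((tr R − 1)/2) = 0.762658 rad = 43.697°
axis k = ((R−Rᵀ)₃₂, (R−Rᵀ)₁₃, (R−Rᵀ)₂₁) / (2 sinθ) = (-0.854413, -0.391273, +0.341883)
rvec = θ·k = (-0.651625, -0.298408, +0.260740)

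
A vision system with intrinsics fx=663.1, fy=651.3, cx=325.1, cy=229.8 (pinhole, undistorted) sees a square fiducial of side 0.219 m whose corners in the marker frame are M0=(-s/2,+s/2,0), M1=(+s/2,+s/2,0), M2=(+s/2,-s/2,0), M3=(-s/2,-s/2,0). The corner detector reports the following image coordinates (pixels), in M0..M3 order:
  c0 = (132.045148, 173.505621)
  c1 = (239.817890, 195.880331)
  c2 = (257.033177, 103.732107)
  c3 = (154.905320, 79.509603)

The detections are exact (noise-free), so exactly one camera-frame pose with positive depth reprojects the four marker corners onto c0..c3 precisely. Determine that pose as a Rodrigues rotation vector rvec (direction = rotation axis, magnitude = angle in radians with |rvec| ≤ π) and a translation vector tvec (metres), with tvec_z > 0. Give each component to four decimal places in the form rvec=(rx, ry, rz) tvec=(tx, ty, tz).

Intrinsics K: fx=663.1, fy=651.3, cx=325.1, cy=229.8
Marker side s = 0.219 m; corners in marker frame (Z=0):
  M0 = (-0.1095, +0.1095, 0)
  M1 = (+0.1095, +0.1095, 0)
  M2 = (+0.1095, -0.1095, 0)
  M3 = (-0.1095, -0.1095, 0)
Detected image corners:
  c0 = (132.045148, 173.505621) px
  c1 = (239.817890, 195.880331) px
  c2 = (257.033177, 103.732107) px
  c3 = (154.905320, 79.509603) px
Planar DLT: solve 8×8 A·h = b for H (H[2,2]=1):
  H  [+507.36878 -133.98482 +197.02371]
  H  [+126.54676 +394.81846 +137.23189]
  H  [+0.14520 -0.21788 +1.00000]
B = K⁻¹H; ‖b₁‖=0.723279, ‖b₂‖=0.723279; λ = 2/(‖b₁‖+‖b₂‖) = 1.382592, sign → tz>0 ⇒ λ=+1.382592
r₁ = λ·B[:,0] = (+0.95947,+0.19781,+0.20075); r₂ = λ·B[:,1] = (-0.13168,+0.94441,-0.30124)
r₃ = r₁×r₂ = (-0.24917,+0.26259,+0.93218); SVD([r₁ r₂ r₃]) → R = UVᵀ:
  R  [+0.95947 -0.13168 -0.24917]
  R  [+0.19781 +0.94441 +0.26259]
  R  [+0.20075 -0.30124 +0.93218]
t = (-0.26704, -0.19651, +1.38259) m
tr R = 2.836059; θ = arccos((tr R − 1)/2) = 0.407715 rad = 23.360°
axis k = ((R−Rᵀ)₃₂, (R−Rᵀ)₁₃, (R−Rᵀ)₂₁) / (2 sinθ) = (-0.710984, -0.567347, +0.415475)
rvec = θ·k = (-0.289879, -0.231316, +0.169395)

rvec=(-0.2899, -0.2313, 0.1694) tvec=(-0.2670, -0.1965, 1.3826)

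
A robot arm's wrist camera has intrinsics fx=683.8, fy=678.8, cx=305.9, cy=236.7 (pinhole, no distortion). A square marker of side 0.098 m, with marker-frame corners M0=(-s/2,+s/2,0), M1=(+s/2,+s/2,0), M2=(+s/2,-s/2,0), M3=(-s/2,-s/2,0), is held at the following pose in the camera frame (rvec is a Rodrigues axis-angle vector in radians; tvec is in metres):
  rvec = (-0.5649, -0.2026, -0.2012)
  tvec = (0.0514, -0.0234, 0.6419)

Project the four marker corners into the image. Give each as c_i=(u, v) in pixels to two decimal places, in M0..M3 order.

c0=(324.27, 263.16) c1=(425.92, 248.12) c2=(393.08, 166.32) c3=(297.97, 177.22)

Intrinsics K: fx=683.8, fy=678.8, cx=305.9, cy=236.7
Marker side s = 0.098 m; corners in marker frame (Z=0):
  M0 = (-0.0490, +0.0490, 0)
  M1 = (+0.0490, +0.0490, 0)
  M2 = (+0.0490, -0.0490, 0)
  M3 = (-0.0490, -0.0490, 0)
rvec = (-0.5649, -0.2026, -0.2012), |rvec| = θ = 0.63296 rad = 36.266°
Rodrigues: sinθ=0.59154, 1−cosθ=0.19372; R = I + sinθ·[k]× + (1−cosθ)·[k]×²:
    [+0.96058 +0.24337 -0.13438]
    [-0.13269 +0.82613 +0.54764]
    [+0.24430 -0.50822 +0.82585]
t = (0.0514, -0.0234, 0.6419) m
M0: Pc = R·M0+t = (+0.01626, +0.02358, +0.60503); u = 683.8·(+0.01626)/0.60503 + 305.9 = 324.2734, v = 678.8·(+0.02358)/0.60503 + 236.7 = 263.1576
M1: Pc = R·M1+t = (+0.11039, +0.01058, +0.62897); u = 683.8·(+0.11039)/0.62897 + 305.9 = 425.9174, v = 678.8·(+0.01058)/0.62897 + 236.7 = 248.1164
M2: Pc = R·M2+t = (+0.08654, -0.07038, +0.67877); u = 683.8·(+0.08654)/0.67877 + 305.9 = 393.0841, v = 678.8·(-0.07038)/0.67877 + 236.7 = 166.3151
M3: Pc = R·M3+t = (-0.00759, -0.05738, +0.65483); u = 683.8·(-0.00759)/0.65483 + 305.9 = 297.9705, v = 678.8·(-0.05738)/0.65483 + 236.7 = 177.2216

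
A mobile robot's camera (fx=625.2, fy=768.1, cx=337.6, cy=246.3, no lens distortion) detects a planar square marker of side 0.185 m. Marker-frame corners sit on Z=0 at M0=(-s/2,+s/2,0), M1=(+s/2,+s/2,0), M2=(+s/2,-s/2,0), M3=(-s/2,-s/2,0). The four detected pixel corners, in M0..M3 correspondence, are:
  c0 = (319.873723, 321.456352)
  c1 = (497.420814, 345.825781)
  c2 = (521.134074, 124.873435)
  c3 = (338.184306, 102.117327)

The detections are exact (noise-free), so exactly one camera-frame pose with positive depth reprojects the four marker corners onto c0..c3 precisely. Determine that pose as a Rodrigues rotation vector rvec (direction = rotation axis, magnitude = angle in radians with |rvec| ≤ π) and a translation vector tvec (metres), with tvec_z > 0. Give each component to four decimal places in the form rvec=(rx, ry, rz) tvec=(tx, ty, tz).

Intrinsics K: fx=625.2, fy=768.1, cx=337.6, cy=246.3
Marker side s = 0.185 m; corners in marker frame (Z=0):
  M0 = (-0.0925, +0.0925, 0)
  M1 = (+0.0925, +0.0925, 0)
  M2 = (+0.0925, -0.0925, 0)
  M3 = (-0.0925, -0.0925, 0)
Detected image corners:
  c0 = (319.873723, 321.456352) px
  c1 = (497.420814, 345.825781) px
  c2 = (521.134074, 124.873435) px
  c3 = (338.184306, 102.117327) px
Planar DLT: solve 8×8 A·h = b for H (H[2,2]=1):
  H  [+950.52742 -48.33980 +418.53320]
  H  [+114.85274 +1224.71023 +225.08979]
  H  [-0.05625 +0.15546 +1.00000]
B = K⁻¹H; ‖b₁‖=1.560774, ‖b₂‖=1.560774; λ = 2/(‖b₁‖+‖b₂‖) = 0.640708, sign → tz>0 ⇒ λ=+0.640708
r₁ = λ·B[:,0] = (+0.99357,+0.10736,-0.03604); r₂ = λ·B[:,1] = (-0.10332,+0.98965,+0.09961)
r₃ = r₁×r₂ = (+0.04636,-0.09524,+0.99437); SVD([r₁ r₂ r₃]) → R = UVᵀ:
  R  [+0.99357 -0.10332 +0.04636]
  R  [+0.10736 +0.98965 -0.09524]
  R  [-0.03604 +0.09961 +0.99437]
t = (+0.08294, -0.01769, +0.64071) m
tr R = 2.977589; θ = arccos((tr R − 1)/2) = 0.149845 rad = 8.585°
axis k = ((R−Rᵀ)₃₂, (R−Rᵀ)₁₃, (R−Rᵀ)₂₁) / (2 sinθ) = (+0.652599, +0.275995, +0.705650)
rvec = θ·k = (+0.097789, +0.041356, +0.105738)

rvec=(0.0978, 0.0414, 0.1057) tvec=(0.0829, -0.0177, 0.6407)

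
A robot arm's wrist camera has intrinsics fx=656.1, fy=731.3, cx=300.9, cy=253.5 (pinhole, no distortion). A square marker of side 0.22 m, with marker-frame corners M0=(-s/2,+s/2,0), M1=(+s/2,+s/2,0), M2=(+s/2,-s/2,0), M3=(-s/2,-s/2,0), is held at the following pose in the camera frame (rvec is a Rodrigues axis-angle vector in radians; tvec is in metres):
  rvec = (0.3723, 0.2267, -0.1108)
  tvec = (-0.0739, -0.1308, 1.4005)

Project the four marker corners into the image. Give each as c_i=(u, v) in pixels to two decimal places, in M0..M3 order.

Intrinsics K: fx=656.1, fy=731.3, cx=300.9, cy=253.5
Marker side s = 0.22 m; corners in marker frame (Z=0):
  M0 = (-0.1100, +0.1100, 0)
  M1 = (+0.1100, +0.1100, 0)
  M2 = (+0.1100, -0.1100, 0)
  M3 = (-0.1100, -0.1100, 0)
rvec = (0.3723, 0.2267, -0.1108), |rvec| = θ = 0.44975 rad = 25.769°
Rodrigues: sinθ=0.43474, 1−cosθ=0.09945; R = I + sinθ·[k]× + (1−cosθ)·[k]×²:
    [+0.96870 +0.14860 +0.19885]
    [-0.06561 +0.92582 -0.37222]
    [-0.23941 +0.34753 +0.90659]
t = (-0.0739, -0.1308, 1.4005) m
M0: Pc = R·M0+t = (-0.16411, -0.02174, +1.46506); u = 656.1·(-0.16411)/1.46506 + 300.9 = 227.4060, v = 731.3·(-0.02174)/1.46506 + 253.5 = 242.6469
M1: Pc = R·M1+t = (+0.04900, -0.03618, +1.41239); u = 656.1·(+0.04900)/1.41239 + 300.9 = 323.6631, v = 731.3·(-0.03618)/1.41239 + 253.5 = 234.7687
M2: Pc = R·M2+t = (+0.01631, -0.23986, +1.33594); u = 656.1·(+0.01631)/1.33594 + 300.9 = 308.9107, v = 731.3·(-0.23986)/1.33594 + 253.5 = 122.2006
M3: Pc = R·M3+t = (-0.19680, -0.22542, +1.38861); u = 656.1·(-0.19680)/1.38861 + 300.9 = 207.9133, v = 731.3·(-0.22542)/1.38861 + 253.5 = 134.7824

c0=(227.41, 242.65) c1=(323.66, 234.77) c2=(308.91, 122.20) c3=(207.91, 134.78)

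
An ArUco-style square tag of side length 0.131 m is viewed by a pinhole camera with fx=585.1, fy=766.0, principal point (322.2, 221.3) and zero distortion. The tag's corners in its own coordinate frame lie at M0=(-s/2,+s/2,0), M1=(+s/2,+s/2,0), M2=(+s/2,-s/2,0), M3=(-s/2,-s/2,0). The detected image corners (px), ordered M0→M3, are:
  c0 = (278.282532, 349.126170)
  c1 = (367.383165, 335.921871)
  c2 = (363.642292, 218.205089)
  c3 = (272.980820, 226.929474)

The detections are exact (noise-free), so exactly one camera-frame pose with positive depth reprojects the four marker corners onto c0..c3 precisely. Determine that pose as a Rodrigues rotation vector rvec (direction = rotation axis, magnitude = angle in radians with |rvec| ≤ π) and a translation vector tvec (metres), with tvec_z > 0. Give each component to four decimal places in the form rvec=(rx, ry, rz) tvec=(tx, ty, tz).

rvec=(0.0908, -0.2500, -0.0603) tvec=(-0.0010, 0.0664, 0.8254)

Intrinsics K: fx=585.1, fy=766.0, cx=322.2, cy=221.3
Marker side s = 0.131 m; corners in marker frame (Z=0):
  M0 = (-0.0655, +0.0655, 0)
  M1 = (+0.0655, +0.0655, 0)
  M2 = (+0.0655, -0.0655, 0)
  M3 = (-0.0655, -0.0655, 0)
Detected image corners:
  c0 = (278.282532, 349.126170) px
  c1 = (367.383165, 335.921871) px
  c2 = (363.642292, 218.205089) px
  c3 = (272.980820, 226.929474) px
Planar DLT: solve 8×8 A·h = b for H (H[2,2]=1):
  H  [+780.90733 +72.12324 +321.46047]
  H  [-0.24052 +948.61899 +282.90174]
  H  [+0.29584 +0.11768 +1.00000]
B = K⁻¹H; ‖b₁‖=1.211555, ‖b₂‖=1.211555; λ = 2/(‖b₁‖+‖b₂‖) = 0.825386, sign → tz>0 ⇒ λ=+0.825386
r₁ = λ·B[:,0] = (+0.96714,-0.07080,+0.24418); r₂ = λ·B[:,1] = (+0.04825,+0.99410,+0.09713)
r₃ = r₁×r₂ = (-0.24962,-0.08216,+0.96485); SVD([r₁ r₂ r₃]) → R = UVᵀ:
  R  [+0.96714 +0.04825 -0.24962]
  R  [-0.07080 +0.99410 -0.08216]
  R  [+0.24418 +0.09713 +0.96485]
t = (-0.00104, +0.06638, +0.82539) m
tr R = 2.926094; θ = arccos((tr R − 1)/2) = 0.272700 rad = 15.625°
axis k = ((R−Rᵀ)₃₂, (R−Rᵀ)₁₃, (R−Rᵀ)₂₁) / (2 sinθ) = (+0.332838, -0.916715, -0.221026)
rvec = θ·k = (+0.090765, -0.249988, -0.060274)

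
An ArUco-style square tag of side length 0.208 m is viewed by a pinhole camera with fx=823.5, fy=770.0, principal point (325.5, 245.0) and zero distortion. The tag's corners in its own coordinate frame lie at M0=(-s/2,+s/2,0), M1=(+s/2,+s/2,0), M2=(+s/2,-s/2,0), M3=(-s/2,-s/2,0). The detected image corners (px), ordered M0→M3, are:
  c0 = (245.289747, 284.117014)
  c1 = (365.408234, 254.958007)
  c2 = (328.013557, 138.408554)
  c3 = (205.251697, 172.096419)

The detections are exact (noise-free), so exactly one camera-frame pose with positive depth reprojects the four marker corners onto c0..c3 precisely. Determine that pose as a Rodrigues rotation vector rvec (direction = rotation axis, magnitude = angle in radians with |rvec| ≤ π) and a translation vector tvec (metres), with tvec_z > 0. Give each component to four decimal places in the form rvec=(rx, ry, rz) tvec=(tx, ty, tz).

rvec=(0.2306, 0.1697, -0.2777) tvec=(-0.0645, -0.0541, 1.3237)

Intrinsics K: fx=823.5, fy=770.0, cx=325.5, cy=245.0
Marker side s = 0.208 m; corners in marker frame (Z=0):
  M0 = (-0.1040, +0.1040, 0)
  M1 = (+0.1040, +0.1040, 0)
  M2 = (+0.1040, -0.1040, 0)
  M3 = (-0.1040, -0.1040, 0)
Detected image corners:
  c0 = (245.289747, 284.117014) px
  c1 = (365.408234, 254.958007) px
  c2 = (328.013557, 138.408554) px
  c3 = (205.251697, 172.096419) px
Planar DLT: solve 8×8 A·h = b for H (H[2,2]=1):
  H  [+541.21722 +229.72190 +285.35786]
  H  [-182.48701 +581.57527 +213.54165]
  H  [-0.14871 +0.15206 +1.00000]
B = K⁻¹H; ‖b₁‖=0.755474, ‖b₂‖=0.755474; λ = 2/(‖b₁‖+‖b₂‖) = 1.323672, sign → tz>0 ⇒ λ=+1.323672
r₁ = λ·B[:,0] = (+0.94774,-0.25107,-0.19684); r₂ = λ·B[:,1] = (+0.28969,+0.93572,+0.20128)
r₃ = r₁×r₂ = (+0.13365,-0.24778,+0.95955); SVD([r₁ r₂ r₃]) → R = UVᵀ:
  R  [+0.94774 +0.28969 +0.13365]
  R  [-0.25107 +0.93572 -0.24778]
  R  [-0.19684 +0.20128 +0.95955]
t = (-0.06452, -0.05408, +1.32367) m
tr R = 2.843013; θ = arccos((tr R − 1)/2) = 0.398855 rad = 22.853°
axis k = ((R−Rᵀ)₃₂, (R−Rᵀ)₁₃, (R−Rᵀ)₂₁) / (2 sinθ) = (+0.578138, +0.425496, -0.696211)
rvec = θ·k = (+0.230593, +0.169711, -0.277687)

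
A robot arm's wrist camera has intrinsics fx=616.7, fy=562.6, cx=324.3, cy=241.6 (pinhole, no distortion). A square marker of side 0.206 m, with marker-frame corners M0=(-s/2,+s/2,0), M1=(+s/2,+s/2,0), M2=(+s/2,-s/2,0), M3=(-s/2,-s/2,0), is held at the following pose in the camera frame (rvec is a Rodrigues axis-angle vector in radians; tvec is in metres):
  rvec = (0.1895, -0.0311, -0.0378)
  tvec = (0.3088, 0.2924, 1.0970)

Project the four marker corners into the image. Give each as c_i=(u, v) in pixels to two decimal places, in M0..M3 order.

Intrinsics K: fx=616.7, fy=562.6, cx=324.3, cy=241.6
Marker side s = 0.206 m; corners in marker frame (Z=0):
  M0 = (-0.1030, +0.1030, 0)
  M1 = (+0.1030, +0.1030, 0)
  M2 = (+0.1030, -0.1030, 0)
  M3 = (-0.1030, -0.1030, 0)
rvec = (0.1895, -0.0311, -0.0378), |rvec| = θ = 0.19572 rad = 11.214°
Rodrigues: sinθ=0.19447, 1−cosθ=0.01909; R = I + sinθ·[k]× + (1−cosθ)·[k]×²:
    [+0.99881 +0.03462 -0.03447]
    [-0.04050 +0.98139 -0.18771]
    [+0.02733 +0.18888 +0.98162]
t = (0.3088, 0.2924, 1.0970) m
M0: Pc = R·M0+t = (+0.20949, +0.39765, +1.11364); u = 616.7·(+0.20949)/1.11364 + 324.3 = 440.3087, v = 562.6·(+0.39765)/1.11364 + 241.6 = 442.4912
M1: Pc = R·M1+t = (+0.41524, +0.38931, +1.11927); u = 616.7·(+0.41524)/1.11927 + 324.3 = 553.0924, v = 562.6·(+0.38931)/1.11927 + 241.6 = 437.2874
M2: Pc = R·M2+t = (+0.40811, +0.18715, +1.08036); u = 616.7·(+0.40811)/1.08036 + 324.3 = 557.2611, v = 562.6·(+0.18715)/1.08036 + 241.6 = 339.0565
M3: Pc = R·M3+t = (+0.20236, +0.19549, +1.07473); u = 616.7·(+0.20236)/1.07473 + 324.3 = 440.4161, v = 562.6·(+0.19549)/1.07473 + 241.6 = 343.9341

c0=(440.31, 442.49) c1=(553.09, 437.29) c2=(557.26, 339.06) c3=(440.42, 343.93)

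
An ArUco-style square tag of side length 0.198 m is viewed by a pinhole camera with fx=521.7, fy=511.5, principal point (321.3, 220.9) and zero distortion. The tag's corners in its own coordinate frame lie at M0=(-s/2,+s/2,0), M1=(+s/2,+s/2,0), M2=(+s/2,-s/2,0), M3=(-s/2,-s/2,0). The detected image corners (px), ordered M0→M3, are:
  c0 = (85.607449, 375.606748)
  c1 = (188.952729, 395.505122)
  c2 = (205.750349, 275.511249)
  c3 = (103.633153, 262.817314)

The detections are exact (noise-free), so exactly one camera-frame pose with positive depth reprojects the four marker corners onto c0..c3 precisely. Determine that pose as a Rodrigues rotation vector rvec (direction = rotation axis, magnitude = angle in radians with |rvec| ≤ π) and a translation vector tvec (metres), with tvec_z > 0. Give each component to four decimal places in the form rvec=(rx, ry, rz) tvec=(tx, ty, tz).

Intrinsics K: fx=521.7, fy=511.5, cx=321.3, cy=220.9
Marker side s = 0.198 m; corners in marker frame (Z=0):
  M0 = (-0.0990, +0.0990, 0)
  M1 = (+0.0990, +0.0990, 0)
  M2 = (+0.0990, -0.0990, 0)
  M3 = (-0.0990, -0.0990, 0)
Detected image corners:
  c0 = (85.607449, 375.606748) px
  c1 = (188.952729, 395.505122) px
  c2 = (205.750349, 275.511249) px
  c3 = (103.633153, 262.817314) px
Planar DLT: solve 8×8 A·h = b for H (H[2,2]=1):
  H  [+475.43624 -104.19429 +144.57048]
  H  [-15.15877 +551.05210 +326.48247]
  H  [-0.29711 -0.11073 +1.00000]
B = K⁻¹H; ‖b₁‖=1.138208, ‖b₂‖=1.138208; λ = 2/(‖b₁‖+‖b₂‖) = 0.878574, sign → tz>0 ⇒ λ=+0.878574
r₁ = λ·B[:,0] = (+0.96143,+0.08670,-0.26104); r₂ = λ·B[:,1] = (-0.11555,+0.98853,-0.09729)
r₃ = r₁×r₂ = (+0.24961,+0.12370,+0.96041); SVD([r₁ r₂ r₃]) → R = UVᵀ:
  R  [+0.96143 -0.11555 +0.24961]
  R  [+0.08670 +0.98853 +0.12370]
  R  [-0.26104 -0.09729 +0.96041]
t = (-0.29762, +0.18135, +0.87857) m
tr R = 2.910368; θ = arccos((tr R − 1)/2) = 0.300516 rad = 17.218°
axis k = ((R−Rᵀ)₃₂, (R−Rᵀ)₁₃, (R−Rᵀ)₂₁) / (2 sinθ) = (-0.373268, +0.862534, +0.341622)
rvec = θ·k = (-0.112173, +0.259205, +0.102663)

rvec=(-0.1122, 0.2592, 0.1027) tvec=(-0.2976, 0.1814, 0.8786)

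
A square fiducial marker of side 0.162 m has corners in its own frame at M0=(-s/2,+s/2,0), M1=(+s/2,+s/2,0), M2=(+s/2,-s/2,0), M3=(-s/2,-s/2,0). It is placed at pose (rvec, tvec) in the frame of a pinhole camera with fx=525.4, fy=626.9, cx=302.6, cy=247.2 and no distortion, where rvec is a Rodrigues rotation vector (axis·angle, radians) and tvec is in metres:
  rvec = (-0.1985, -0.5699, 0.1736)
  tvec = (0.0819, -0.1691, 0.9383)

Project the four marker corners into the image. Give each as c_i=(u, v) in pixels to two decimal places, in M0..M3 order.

c0=(306.24, 169.75) c1=(379.27, 199.44) c2=(385.54, 103.01) c3=(316.11, 65.74)

Intrinsics K: fx=525.4, fy=626.9, cx=302.6, cy=247.2
Marker side s = 0.162 m; corners in marker frame (Z=0):
  M0 = (-0.0810, +0.0810, 0)
  M1 = (+0.0810, +0.0810, 0)
  M2 = (+0.0810, -0.0810, 0)
  M3 = (-0.0810, -0.0810, 0)
rvec = (-0.1985, -0.5699, 0.1736), |rvec| = θ = 0.62795 rad = 35.979°
Rodrigues: sinθ=0.58749, 1−cosθ=0.19077; R = I + sinθ·[k]× + (1−cosθ)·[k]×²:
    [+0.82829 -0.10769 -0.54985]
    [+0.21714 +0.96636 +0.13785]
    [+0.51651 -0.23357 +0.82381]
t = (0.0819, -0.1691, 0.9383) m
M0: Pc = R·M0+t = (+0.00609, -0.10841, +0.87754); u = 525.4·(+0.00609)/0.87754 + 302.6 = 306.2436, v = 626.9·(-0.10841)/0.87754 + 247.2 = 169.7515
M1: Pc = R·M1+t = (+0.14027, -0.07324, +0.96122); u = 525.4·(+0.14027)/0.96122 + 302.6 = 379.2710, v = 626.9·(-0.07324)/0.96122 + 247.2 = 199.4356
M2: Pc = R·M2+t = (+0.15771, -0.22979, +0.99906); u = 525.4·(+0.15771)/0.99906 + 302.6 = 385.5414, v = 626.9·(-0.22979)/0.99906 + 247.2 = 103.0108
M3: Pc = R·M3+t = (+0.02353, -0.26496, +0.91538); u = 525.4·(+0.02353)/0.91538 + 302.6 = 316.1059, v = 626.9·(-0.26496)/0.91538 + 247.2 = 65.7396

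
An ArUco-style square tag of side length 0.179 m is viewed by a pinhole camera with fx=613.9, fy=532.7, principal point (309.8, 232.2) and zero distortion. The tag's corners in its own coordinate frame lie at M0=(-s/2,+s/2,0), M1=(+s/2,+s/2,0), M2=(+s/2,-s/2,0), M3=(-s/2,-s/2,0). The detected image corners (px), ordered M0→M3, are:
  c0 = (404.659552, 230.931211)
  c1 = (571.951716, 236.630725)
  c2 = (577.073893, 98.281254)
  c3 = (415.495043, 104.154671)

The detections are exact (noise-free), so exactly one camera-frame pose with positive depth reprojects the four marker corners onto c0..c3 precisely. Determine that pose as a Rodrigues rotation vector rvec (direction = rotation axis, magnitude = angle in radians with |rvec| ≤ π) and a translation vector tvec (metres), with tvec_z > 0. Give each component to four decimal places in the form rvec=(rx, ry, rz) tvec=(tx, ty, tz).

rvec=(-0.1675, 0.3421, 0.0698) tvec=(0.2028, -0.0862, 0.6957)

Intrinsics K: fx=613.9, fy=532.7, cx=309.8, cy=232.2
Marker side s = 0.179 m; corners in marker frame (Z=0):
  M0 = (-0.0895, +0.0895, 0)
  M1 = (+0.0895, +0.0895, 0)
  M2 = (+0.0895, -0.0895, 0)
  M3 = (-0.0895, -0.0895, 0)
Detected image corners:
  c0 = (404.659552, 230.931211) px
  c1 = (571.951716, 236.630725) px
  c2 = (577.073893, 98.281254) px
  c3 = (415.495043, 104.154671) px
Planar DLT: solve 8×8 A·h = b for H (H[2,2]=1):
  H  [+678.15202 -152.48257 +488.78290]
  H  [-82.83213 +702.68618 +166.20946]
  H  [-0.48786 -0.21778 +1.00000]
B = K⁻¹H; ‖b₁‖=1.437390, ‖b₂‖=1.437390; λ = 2/(‖b₁‖+‖b₂‖) = 0.695706, sign → tz>0 ⇒ λ=+0.695706
r₁ = λ·B[:,0] = (+0.93980,+0.03977,-0.33941); r₂ = λ·B[:,1] = (-0.09634,+0.98375,-0.15151)
r₃ = r₁×r₂ = (+0.32787,+0.17509,+0.92836); SVD([r₁ r₂ r₃]) → R = UVᵀ:
  R  [+0.93980 -0.09634 +0.32787]
  R  [+0.03977 +0.98375 +0.17509]
  R  [-0.33941 -0.15151 +0.92836]
t = (+0.20283, -0.08618, +0.69571) m
tr R = 2.851906; θ = arccos((tr R − 1)/2) = 0.387245 rad = 22.188°
axis k = ((R−Rᵀ)₃₂, (R−Rᵀ)₁₃, (R−Rᵀ)₂₁) / (2 sinθ) = (-0.432421, +0.883480, +0.180211)
rvec = θ·k = (-0.167453, +0.342123, +0.069786)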